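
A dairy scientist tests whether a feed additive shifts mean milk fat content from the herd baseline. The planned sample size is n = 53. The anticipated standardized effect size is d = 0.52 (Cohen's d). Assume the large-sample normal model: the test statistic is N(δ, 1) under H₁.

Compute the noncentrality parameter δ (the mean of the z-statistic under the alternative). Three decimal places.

δ ≈ 3.786

The noncentrality parameter scales effect size by the design's sample-size factor: δ = d·√n = 0.52 × √53 = 3.7857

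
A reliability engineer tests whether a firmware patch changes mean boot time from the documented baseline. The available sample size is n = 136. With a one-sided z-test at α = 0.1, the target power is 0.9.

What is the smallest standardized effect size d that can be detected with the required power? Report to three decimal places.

d ≈ 0.220

Required noncentrality: δ = z_{0.1} + z_{0.10} = 1.282 + 1.282 = 2.563.
δ = d·√n ⇒ d = δ/√n = 2.563/√136 = 0.2198.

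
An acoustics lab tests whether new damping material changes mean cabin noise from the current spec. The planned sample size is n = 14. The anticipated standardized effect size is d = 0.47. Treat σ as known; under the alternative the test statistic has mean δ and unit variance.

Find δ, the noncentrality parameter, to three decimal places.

δ = d·√n = 0.47 × √14 = 1.7586

δ ≈ 1.759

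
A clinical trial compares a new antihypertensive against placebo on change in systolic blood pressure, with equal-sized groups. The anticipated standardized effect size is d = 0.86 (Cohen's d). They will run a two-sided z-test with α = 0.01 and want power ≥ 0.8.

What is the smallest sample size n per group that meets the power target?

n = 32 per group

For power 0.8 need Φ(δ − z_{0.005}) = 0.8, so δ = z_{0.005} + z_{0.20} = 2.576 + 0.842 = 3.417.
(For δ > 0 the lower-tail rejection region contributes negligibly to power, so the one-term inversion is standard.)
δ = d·√(n/2) ⇒ n = 2(δ/d)² = 2 × (3.417 / 0.86)² = 31.58.
Round up to the next whole unit.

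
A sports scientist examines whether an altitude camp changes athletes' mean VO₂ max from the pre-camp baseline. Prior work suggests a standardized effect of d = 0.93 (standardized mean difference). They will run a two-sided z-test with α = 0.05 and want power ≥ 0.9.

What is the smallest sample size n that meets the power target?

For power 0.9 need Φ(δ − z_{0.025}) = 0.9, so δ = z_{0.025} + z_{0.10} = 1.960 + 1.282 = 3.242.
(For δ > 0 the lower-tail rejection region contributes negligibly to power, so the one-term inversion is standard.)
δ = d·√n ⇒ n = (δ/d)² = (3.242 / 0.93)² = 12.15.
Rounding up, n = 13.

n = 13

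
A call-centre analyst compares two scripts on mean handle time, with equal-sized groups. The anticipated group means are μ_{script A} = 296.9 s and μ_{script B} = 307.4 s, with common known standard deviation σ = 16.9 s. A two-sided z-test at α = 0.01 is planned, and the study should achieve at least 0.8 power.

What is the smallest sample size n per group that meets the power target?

Standardized effect: d = |μ_{script A} − μ_{script B}| / σ = |296.9 − 307.4| / 16.9 = 0.6213
For power 0.8 need Φ(δ − z_{0.005}) = 0.8, so δ = z_{0.005} + z_{0.20} = 2.576 + 0.842 = 3.417.
(For δ > 0 the lower-tail rejection region contributes negligibly to power, so the one-term inversion is standard.)
δ = d·√(n/2) ⇒ n = 2(δ/d)² = 2 × (3.417 / 0.6213)² = 60.51.
Rounding up, n = 61 per group.

n = 61 per group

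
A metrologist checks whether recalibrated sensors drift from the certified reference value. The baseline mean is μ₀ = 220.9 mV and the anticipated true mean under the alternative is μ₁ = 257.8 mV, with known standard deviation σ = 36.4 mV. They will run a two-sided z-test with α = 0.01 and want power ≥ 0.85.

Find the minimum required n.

Standardized effect: d = |μ₁ − μ₀| / σ = |257.8 − 220.9| / 36.4 = 1.0137
Set Φ(δ − 2.576) = 0.85; then δ − 2.576 = Φ⁻¹(0.85) = 1.036, giving δ = 3.612.
(For δ > 0 the lower-tail rejection region contributes negligibly to power, so the one-term inversion is standard.)
δ = d·√n ⇒ n = (δ/d)² = (3.612 / 1.0137)² = 12.70.
Round up to the next whole unit.

n = 13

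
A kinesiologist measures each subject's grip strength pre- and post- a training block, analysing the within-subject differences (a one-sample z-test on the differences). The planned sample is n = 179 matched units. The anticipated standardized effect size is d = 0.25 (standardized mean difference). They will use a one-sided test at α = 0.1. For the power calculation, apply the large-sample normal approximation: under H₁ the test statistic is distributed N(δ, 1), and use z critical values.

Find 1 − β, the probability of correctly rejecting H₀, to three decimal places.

Noncentrality parameter: δ = d·√n = 0.25 × √179 = 3.3448
Critical value for a one-sided test at α = 0.1: z_α = 1.282.
Power = P(Z > 1.282 − δ) = Φ(2.063) = 0.9805.

Power ≈ 0.980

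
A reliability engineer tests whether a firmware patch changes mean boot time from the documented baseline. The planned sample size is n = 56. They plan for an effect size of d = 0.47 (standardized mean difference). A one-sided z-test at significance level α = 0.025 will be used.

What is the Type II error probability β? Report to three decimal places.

Noncentrality parameter: δ = d·√n = 0.47 × √56 = 3.5172
One-sided α = 0.025 → critical value z_{0.025} = 1.960.
Power = P(Z > 1.960 − δ) = Φ(1.557) = 0.9403.
Type II error: β = 1 − power = 1 − 0.9403 = 0.0597.

β ≈ 0.060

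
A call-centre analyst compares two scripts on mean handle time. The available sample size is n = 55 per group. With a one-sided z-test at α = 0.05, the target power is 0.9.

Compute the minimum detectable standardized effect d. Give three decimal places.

d ≈ 0.558

Need Φ(δ − 1.645) = 0.9, so δ = 1.645 + 1.282 = 2.926.
δ = d·√(n/2) ⇒ d = δ/√(n/2) = 2.926/√(55/2) = 0.5580.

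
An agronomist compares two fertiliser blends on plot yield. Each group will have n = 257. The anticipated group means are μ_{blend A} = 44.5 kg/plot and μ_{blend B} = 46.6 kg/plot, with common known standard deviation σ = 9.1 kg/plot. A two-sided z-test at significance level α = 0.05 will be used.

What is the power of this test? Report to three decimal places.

Power ≈ 0.744

Standardized effect: d = |μ_{blend A} − μ_{blend B}| / σ = |44.5 − 46.6| / 9.1 = 0.2308
Noncentrality parameter: δ = d·√(n/2) = 0.2308 × √(257/2) = 2.6160
Critical value for a two-sided test at α = 0.05: z_{α/2} = 1.960.
Power = Φ(δ − 1.960) + Φ(−δ − 1.960) = Φ(0.656) + Φ(-4.576) = 0.7441 + 0.0000 = 0.7441.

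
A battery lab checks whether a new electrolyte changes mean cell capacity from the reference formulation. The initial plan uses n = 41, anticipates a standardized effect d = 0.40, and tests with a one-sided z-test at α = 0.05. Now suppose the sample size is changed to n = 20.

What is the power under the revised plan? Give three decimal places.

With n = 20: δ = d·√n = 0.40 × √20 = 1.7889. Critical value z_{0.05} = 1.645.
Revised power = P(Z > 1.645 − δ) = Φ(0.144) = 0.5573.

Power ≈ 0.557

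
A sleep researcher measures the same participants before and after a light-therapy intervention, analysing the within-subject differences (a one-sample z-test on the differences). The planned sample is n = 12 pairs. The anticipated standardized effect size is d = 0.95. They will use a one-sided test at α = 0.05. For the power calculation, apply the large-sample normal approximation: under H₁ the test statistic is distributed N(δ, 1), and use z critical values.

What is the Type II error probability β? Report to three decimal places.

β ≈ 0.050

Noncentrality parameter: δ = d·√n = 0.95 × √12 = 3.2909
One-sided α = 0.05 → critical value z_{0.05} = 1.645.
Power = Φ(δ − 1.645) = Φ(1.646) = 0.9501.
Type II error: β = 1 − power = 1 − 0.9501 = 0.0499.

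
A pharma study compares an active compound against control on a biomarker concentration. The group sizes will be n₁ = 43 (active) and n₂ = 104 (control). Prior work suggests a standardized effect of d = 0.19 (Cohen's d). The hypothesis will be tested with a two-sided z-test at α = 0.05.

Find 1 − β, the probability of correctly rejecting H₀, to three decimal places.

Noncentrality parameter: δ = d / √(1/n₁ + 1/n₂) = 0.19 / √(1/43 + 1/104) = 1.0480
Two-sided α = 0.05 → critical value z_{0.025} = 1.960.
Power = Φ(δ − 1.960) + Φ(−δ − 1.960) = Φ(-0.912) + Φ(-3.008) = 0.1809 + 0.0013 = 0.1822.

Power ≈ 0.182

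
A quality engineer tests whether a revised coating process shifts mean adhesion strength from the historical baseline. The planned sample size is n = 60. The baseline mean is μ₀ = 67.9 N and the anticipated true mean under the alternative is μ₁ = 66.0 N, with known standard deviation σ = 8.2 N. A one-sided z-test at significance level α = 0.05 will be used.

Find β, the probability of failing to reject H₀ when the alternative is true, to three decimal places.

Standardized effect: d = |μ₁ − μ₀| / σ = |66.0 − 67.9| / 8.2 = 0.2317
Noncentrality parameter: δ = d·√n = 0.2317 × √60 = 1.7948
One-sided α = 0.05 → critical value z_{0.05} = 1.645.
Power = Φ(δ − 1.645) = Φ(0.150) = 0.5596.
Type II error: β = 1 − power = 1 − 0.5596 = 0.4404.

β ≈ 0.440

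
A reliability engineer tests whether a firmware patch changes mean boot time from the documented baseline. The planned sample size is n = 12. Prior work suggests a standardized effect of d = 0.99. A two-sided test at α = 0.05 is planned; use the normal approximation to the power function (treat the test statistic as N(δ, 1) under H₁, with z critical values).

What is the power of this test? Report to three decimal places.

Power ≈ 0.929

Noncentrality parameter: λ = d·√n = 0.99 × √12 = 3.4295
Two-sided α = 0.05 → critical value z_{0.025} = 1.960.
Power = Φ(λ − 1.960) + Φ(−λ − 1.960) = Φ(1.469) + Φ(-5.389) = 0.9292 + 0.0000 = 0.9292.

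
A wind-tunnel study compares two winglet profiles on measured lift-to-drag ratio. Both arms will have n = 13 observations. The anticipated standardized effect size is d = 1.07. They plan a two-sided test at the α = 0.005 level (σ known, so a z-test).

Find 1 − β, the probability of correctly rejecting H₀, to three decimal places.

Power ≈ 0.468

Noncentrality parameter: δ = d·√(n/2) = 1.07 × √(13/2) = 2.7280
Two-sided α = 0.005 → critical value z_{0.0025} = 2.807.
Power = Φ(δ − 2.807) + Φ(−δ − 2.807) = Φ(-0.079) + Φ(-5.535) = 0.4685 + 0.0000 = 0.4685.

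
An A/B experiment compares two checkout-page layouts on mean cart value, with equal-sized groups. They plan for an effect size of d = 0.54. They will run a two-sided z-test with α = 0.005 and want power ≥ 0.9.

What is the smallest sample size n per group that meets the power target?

n = 115 per group

Set Φ(δ − 2.807) = 0.9; then δ − 2.807 = Φ⁻¹(0.9) = 1.282, giving δ = 4.089.
(Ignoring the negligible lower-tail rejection probability gives the usual closed-form inversion.)
δ = d·√(n/2) ⇒ n = 2(δ/d)² = 2 × (4.089 / 0.54)² = 114.65.
Round up to the next whole unit.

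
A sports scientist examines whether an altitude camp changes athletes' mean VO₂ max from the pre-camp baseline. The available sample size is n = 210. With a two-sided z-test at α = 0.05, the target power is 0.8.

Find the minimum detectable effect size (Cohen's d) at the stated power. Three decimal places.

d ≈ 0.193

Need Φ(δ − 1.960) = 0.8, so δ = 1.960 + 0.842 = 2.802.
(The second rejection-region term Φ(−δ − z_{α/2}) is negligible and dropped.)
δ = d·√n ⇒ d = δ/√n = 2.802/√210 = 0.1933.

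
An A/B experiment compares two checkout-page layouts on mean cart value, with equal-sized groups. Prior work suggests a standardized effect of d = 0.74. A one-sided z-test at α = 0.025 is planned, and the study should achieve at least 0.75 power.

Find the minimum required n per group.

For power 0.75 need Φ(δ − z_{0.025}) = 0.75, so δ = z_{0.025} + z_{0.25} = 1.960 + 0.674 = 2.634.
δ = d·√(n/2) ⇒ n = 2(δ/d)² = 2 × (2.634 / 0.74)² = 25.35.
Rounding up, n = 26 per group.

n = 26 per group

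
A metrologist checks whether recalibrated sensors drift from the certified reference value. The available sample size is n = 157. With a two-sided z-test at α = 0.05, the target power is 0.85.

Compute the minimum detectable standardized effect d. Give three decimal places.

d ≈ 0.239

Required noncentrality: δ = z_{0.025} + z_{0.15} = 1.960 + 1.036 = 2.996.
(Lower-tail contribution to power is negligible for δ > 0.)
δ = d·√n ⇒ d = δ/√n = 2.996/√157 = 0.2391.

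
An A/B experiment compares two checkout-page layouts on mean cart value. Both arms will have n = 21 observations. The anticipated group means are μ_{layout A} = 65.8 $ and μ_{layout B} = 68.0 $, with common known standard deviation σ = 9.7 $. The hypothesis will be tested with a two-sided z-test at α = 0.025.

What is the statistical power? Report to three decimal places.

Standardized effect: d = |μ_{layout A} − μ_{layout B}| / σ = |65.8 − 68.0| / 9.7 = 0.2268
Noncentrality parameter: λ = d·√(n/2) = 0.2268 × √(21/2) = 0.7349
Two-sided α = 0.025 → critical value z_{0.0125} = 2.241.
Power = Φ(λ − 2.241) + Φ(−λ − 2.241) = Φ(-1.506) + Φ(-2.976) = 0.0660 + 0.0015 = 0.0674.

Power ≈ 0.067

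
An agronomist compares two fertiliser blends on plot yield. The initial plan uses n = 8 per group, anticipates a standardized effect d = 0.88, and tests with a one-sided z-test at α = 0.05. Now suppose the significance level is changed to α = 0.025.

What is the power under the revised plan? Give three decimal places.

δ = d·√(n/2) = 0.88 × √(8/2) = 1.7600 (unchanged). New critical value: z_{0.025} = 1.960.
Revised power = Φ(δ − 1.960) = Φ(-0.200) = 0.4208.

Power ≈ 0.421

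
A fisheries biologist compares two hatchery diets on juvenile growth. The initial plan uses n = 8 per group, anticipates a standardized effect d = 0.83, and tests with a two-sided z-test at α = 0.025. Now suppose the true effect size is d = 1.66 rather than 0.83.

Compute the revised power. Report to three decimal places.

With d = 1.66: δ = d·√(n/2) = 1.66 × √(8/2) = 3.3200. Critical value z_{0.0125} = 2.241.
Revised power = Φ(δ − 2.241) + Φ(−δ − 2.241) = Φ(1.079) + Φ(-5.561) = 0.8596 + 0.0000 = 0.8596.

Power ≈ 0.860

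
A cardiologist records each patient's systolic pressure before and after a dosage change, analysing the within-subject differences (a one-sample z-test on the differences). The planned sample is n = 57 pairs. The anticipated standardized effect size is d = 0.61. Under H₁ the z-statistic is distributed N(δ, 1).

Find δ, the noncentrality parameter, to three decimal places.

δ ≈ 4.605

The noncentrality parameter scales effect size by the design's sample-size factor: δ = d·√n = 0.61 × √57 = 4.6054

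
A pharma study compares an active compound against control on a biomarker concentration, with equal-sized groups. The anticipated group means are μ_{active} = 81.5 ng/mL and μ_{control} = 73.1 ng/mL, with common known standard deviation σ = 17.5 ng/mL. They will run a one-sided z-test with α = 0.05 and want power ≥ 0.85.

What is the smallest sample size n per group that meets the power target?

n = 63 per group

Standardized effect: d = |μ_{active} − μ_{control}| / σ = |81.5 − 73.1| / 17.5 = 0.4800
Set Φ(δ − 1.645) = 0.85; then δ − 1.645 = Φ⁻¹(0.85) = 1.036, giving δ = 2.681.
δ = d·√(n/2) ⇒ n = 2(δ/d)² = 2 × (2.681 / 0.4800)² = 62.41.
Rounding up, n = 63 per group.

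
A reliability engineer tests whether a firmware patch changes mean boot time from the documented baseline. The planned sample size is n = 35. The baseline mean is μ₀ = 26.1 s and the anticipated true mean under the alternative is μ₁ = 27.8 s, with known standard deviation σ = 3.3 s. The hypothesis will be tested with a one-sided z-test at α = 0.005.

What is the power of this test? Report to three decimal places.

Standardized effect: d = |μ₁ − μ₀| / σ = |27.8 − 26.1| / 3.3 = 0.5152
Noncentrality parameter: δ = d·√n = 0.5152 × √35 = 3.0477
One-sided α = 0.005 → critical value z_{0.005} = 2.576.
Power = Φ(δ − 2.576) = Φ(0.472) = 0.6815.

Power ≈ 0.681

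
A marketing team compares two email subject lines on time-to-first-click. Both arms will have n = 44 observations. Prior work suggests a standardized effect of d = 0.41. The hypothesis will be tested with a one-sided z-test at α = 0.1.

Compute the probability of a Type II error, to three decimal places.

Noncentrality parameter: δ = d·√(n/2) = 0.41 × √(44/2) = 1.9231
One-sided α = 0.1 → critical value z_{0.1} = 1.282.
Power = P(Z > 1.282 − δ) = Φ(0.642) = 0.7394.
Type II error: β = 1 − power = 1 − 0.7394 = 0.2606.

β ≈ 0.261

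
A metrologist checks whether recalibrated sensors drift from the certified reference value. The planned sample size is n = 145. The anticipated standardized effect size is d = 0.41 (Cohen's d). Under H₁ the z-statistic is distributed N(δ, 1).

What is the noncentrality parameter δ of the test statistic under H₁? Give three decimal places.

δ = d·√n = 0.41 × √145 = 4.9371

δ ≈ 4.937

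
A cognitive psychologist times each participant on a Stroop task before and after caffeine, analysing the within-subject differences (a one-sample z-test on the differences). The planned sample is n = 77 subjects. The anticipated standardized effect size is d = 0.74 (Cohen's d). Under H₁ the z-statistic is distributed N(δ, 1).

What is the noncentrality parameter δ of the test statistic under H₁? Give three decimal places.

δ ≈ 6.493

δ = d·√n = 0.74 × √77 = 6.4935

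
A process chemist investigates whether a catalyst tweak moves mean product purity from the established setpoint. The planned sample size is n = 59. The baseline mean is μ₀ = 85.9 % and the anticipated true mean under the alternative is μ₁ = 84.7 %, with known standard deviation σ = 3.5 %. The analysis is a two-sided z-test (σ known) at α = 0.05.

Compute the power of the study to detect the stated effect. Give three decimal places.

Power ≈ 0.750

Standardized effect: d = |μ₁ − μ₀| / σ = |84.7 − 85.9| / 3.5 = 0.3429
Noncentrality parameter: δ = d·√n = 0.3429 × √59 = 2.6335
Critical value for a two-sided test at α = 0.05: z_{α/2} = 1.960.
Power = Φ(δ − 1.960) + Φ(−δ − 1.960) = Φ(0.674) + Φ(-4.593) = 0.7497 + 0.0000 = 0.7497.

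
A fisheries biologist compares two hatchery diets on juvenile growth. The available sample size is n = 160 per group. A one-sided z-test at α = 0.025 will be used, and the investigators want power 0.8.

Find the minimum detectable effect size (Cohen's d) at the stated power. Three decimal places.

d ≈ 0.313

Need Φ(δ − 1.960) = 0.8, so δ = 1.960 + 0.842 = 2.802.
δ = d·√(n/2) ⇒ d = δ/√(n/2) = 2.802/√(160/2) = 0.3132.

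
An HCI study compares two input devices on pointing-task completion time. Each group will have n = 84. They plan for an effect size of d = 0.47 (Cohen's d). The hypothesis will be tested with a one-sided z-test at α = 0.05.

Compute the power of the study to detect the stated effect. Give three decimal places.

Noncentrality parameter: λ = d·√(n/2) = 0.47 × √(84/2) = 3.0459
One-sided α = 0.05 → critical value z_{0.05} = 1.645.
Power = P(Z > 1.645 − λ) = Φ(1.401) = 0.9194.

Power ≈ 0.919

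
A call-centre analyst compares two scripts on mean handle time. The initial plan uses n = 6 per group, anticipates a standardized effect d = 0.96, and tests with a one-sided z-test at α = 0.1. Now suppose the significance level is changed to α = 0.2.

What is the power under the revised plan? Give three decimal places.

Power ≈ 0.794

δ = d·√(n/2) = 0.96 × √(6/2) = 1.6628 (unchanged). New critical value: z_{0.2} = 0.842.
Revised power = Φ(δ − 0.842) = Φ(0.821) = 0.7942.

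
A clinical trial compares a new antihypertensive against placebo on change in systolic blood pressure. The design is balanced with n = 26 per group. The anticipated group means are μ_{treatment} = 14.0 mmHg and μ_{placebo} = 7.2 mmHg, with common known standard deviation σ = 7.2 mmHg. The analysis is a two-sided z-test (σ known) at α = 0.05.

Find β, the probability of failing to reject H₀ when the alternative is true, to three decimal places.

β ≈ 0.074

Standardized effect: d = |μ_{treatment} − μ_{placebo}| / σ = |14.0 − 7.2| / 7.2 = 0.9444
Noncentrality parameter: δ = d·√(n/2) = 0.9444 × √(26/2) = 3.4052
Two-sided α = 0.05 → critical value z_{0.025} = 1.960.
Power = Φ(δ − 1.960) + Φ(−δ − 1.960) = Φ(1.445) + Φ(-5.365) = 0.9258 + 0.0000 = 0.9258.
Type II error: β = 1 − power = 1 − 0.9258 = 0.0742.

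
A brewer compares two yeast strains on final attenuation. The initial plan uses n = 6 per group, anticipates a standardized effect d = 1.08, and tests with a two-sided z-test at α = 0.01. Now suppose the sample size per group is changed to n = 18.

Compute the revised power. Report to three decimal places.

Power ≈ 0.747

With n = 18 per group: δ = d·√(n/2) = 1.08 × √(18/2) = 3.2400. Critical value z_{0.005} = 2.576.
Revised power = Φ(δ − 2.576) + Φ(−δ − 2.576) = Φ(0.664) + Φ(-5.816) = 0.7467 + 0.0000 = 0.7467.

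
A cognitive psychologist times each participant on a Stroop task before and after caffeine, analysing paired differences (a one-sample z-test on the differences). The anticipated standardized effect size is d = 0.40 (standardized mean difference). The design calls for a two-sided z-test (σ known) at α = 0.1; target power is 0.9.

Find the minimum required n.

n = 54

Set Φ(δ − 1.645) = 0.9; then δ − 1.645 = Φ⁻¹(0.9) = 1.282, giving δ = 2.926.
(The Φ(−δ − z_{α/2}) term is vanishingly small for δ > 0 and is dropped in the standard sample-size formula.)
δ = d·√n ⇒ n = (δ/d)² = (2.926 / 0.40)² = 53.52.
Rounding up, n = 54.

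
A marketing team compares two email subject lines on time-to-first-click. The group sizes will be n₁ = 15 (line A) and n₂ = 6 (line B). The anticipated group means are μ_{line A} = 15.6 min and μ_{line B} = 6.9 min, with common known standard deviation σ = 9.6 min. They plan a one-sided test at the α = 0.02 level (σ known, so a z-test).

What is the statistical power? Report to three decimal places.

Standardized effect: d = |μ_{line A} − μ_{line B}| / σ = |15.6 − 6.9| / 9.6 = 0.9062
Noncentrality parameter: δ = d / √(1/n₁ + 1/n₂) = 0.9062 / √(1/15 + 1/6) = 1.8761
Critical value for a one-sided test at α = 0.02: z_α = 2.054.
Power = Φ(δ − 2.054) = Φ(-0.178) = 0.4295.

Power ≈ 0.430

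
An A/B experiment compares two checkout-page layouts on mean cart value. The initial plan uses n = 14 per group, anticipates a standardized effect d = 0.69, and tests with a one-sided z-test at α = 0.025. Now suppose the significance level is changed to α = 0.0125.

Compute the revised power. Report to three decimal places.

Power ≈ 0.339

δ = d·√(n/2) = 0.69 × √(14/2) = 1.8256 (unchanged). New critical value: z_{0.0125} = 2.241.
Revised power = Φ(δ − 2.241) = Φ(-0.416) = 0.3388.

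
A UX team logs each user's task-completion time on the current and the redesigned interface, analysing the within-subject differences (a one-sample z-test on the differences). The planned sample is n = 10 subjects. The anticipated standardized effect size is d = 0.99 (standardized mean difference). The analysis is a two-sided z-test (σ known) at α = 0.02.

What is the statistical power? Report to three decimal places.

Noncentrality parameter: δ = d·√n = 0.99 × √10 = 3.1307
Critical value for a two-sided test at α = 0.02: z_{α/2} = 2.326.
Power = Φ(δ − 2.326) + Φ(−δ − 2.326) = Φ(0.804) + Φ(-5.457) = 0.7894 + 0.0000 = 0.7894.

Power ≈ 0.789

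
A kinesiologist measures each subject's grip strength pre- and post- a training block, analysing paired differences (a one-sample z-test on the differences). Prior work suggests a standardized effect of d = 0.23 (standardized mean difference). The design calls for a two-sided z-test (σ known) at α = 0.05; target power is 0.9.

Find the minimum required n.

n = 199

For power 0.9 need Φ(δ − z_{0.025}) = 0.9, so δ = z_{0.025} + z_{0.10} = 1.960 + 1.282 = 3.242.
(The Φ(−δ − z_{α/2}) term is vanishingly small for δ > 0 and is dropped in the standard sample-size formula.)
δ = d·√n ⇒ n = (δ/d)² = (3.242 / 0.23)² = 198.63.
Rounding up, n = 199.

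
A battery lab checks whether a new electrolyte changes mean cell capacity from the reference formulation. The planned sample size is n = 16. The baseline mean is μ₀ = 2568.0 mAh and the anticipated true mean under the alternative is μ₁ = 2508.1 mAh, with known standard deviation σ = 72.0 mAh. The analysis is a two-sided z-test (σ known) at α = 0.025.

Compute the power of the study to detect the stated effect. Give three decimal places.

Power ≈ 0.861

Standardized effect: d = |μ₁ − μ₀| / σ = |2508.1 − 2568.0| / 72.0 = 0.8319
Noncentrality parameter: δ = d·√n = 0.8319 × √16 = 3.3278
Two-sided α = 0.025 → critical value z_{0.0125} = 2.241.
Power = Φ(δ − 2.241) + Φ(−δ − 2.241) = Φ(1.086) + Φ(-5.569) = 0.8613 + 0.0000 = 0.8613.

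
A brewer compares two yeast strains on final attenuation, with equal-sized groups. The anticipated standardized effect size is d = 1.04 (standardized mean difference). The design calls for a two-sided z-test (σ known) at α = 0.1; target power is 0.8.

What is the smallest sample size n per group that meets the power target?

n = 12 per group

For power 0.8 need Φ(δ − z_{0.05}) = 0.8, so δ = z_{0.05} + z_{0.20} = 1.645 + 0.842 = 2.486.
(Ignoring the negligible lower-tail rejection probability gives the usual closed-form inversion.)
δ = d·√(n/2) ⇒ n = 2(δ/d)² = 2 × (2.486 / 1.04)² = 11.43.
Round up to the next whole unit.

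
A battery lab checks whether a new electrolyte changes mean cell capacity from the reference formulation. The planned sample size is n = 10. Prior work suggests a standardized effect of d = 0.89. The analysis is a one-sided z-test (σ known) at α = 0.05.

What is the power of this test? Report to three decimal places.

Power ≈ 0.879

Noncentrality parameter: λ = d·√n = 0.89 × √10 = 2.8144
One-sided α = 0.05 → critical value z_{0.05} = 1.645.
Power = Φ(λ − 1.645) = Φ(1.170) = 0.8789.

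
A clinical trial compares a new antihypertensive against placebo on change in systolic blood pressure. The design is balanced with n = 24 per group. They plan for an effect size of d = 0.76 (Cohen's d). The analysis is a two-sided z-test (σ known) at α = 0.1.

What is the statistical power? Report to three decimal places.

Noncentrality parameter: δ = d·√(n/2) = 0.76 × √(24/2) = 2.6327
Two-sided α = 0.1 → critical value z_{0.05} = 1.645.
Power = Φ(δ − 1.645) + Φ(−δ − 1.645) = Φ(0.988) + Φ(-4.278) = 0.8384 + 0.0000 = 0.8384.

Power ≈ 0.838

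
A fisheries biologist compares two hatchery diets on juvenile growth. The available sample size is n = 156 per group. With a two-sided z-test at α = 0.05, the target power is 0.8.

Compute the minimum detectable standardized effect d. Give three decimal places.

d ≈ 0.317

Required noncentrality: δ = z_{0.025} + z_{0.20} = 1.960 + 0.842 = 2.802.
(Lower-tail contribution to power is negligible for δ > 0.)
δ = d·√(n/2) ⇒ d = δ/√(n/2) = 2.802/√(156/2) = 0.3172.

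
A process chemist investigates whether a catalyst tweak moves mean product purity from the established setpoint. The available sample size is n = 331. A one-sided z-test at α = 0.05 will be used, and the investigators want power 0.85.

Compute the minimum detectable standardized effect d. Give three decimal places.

d ≈ 0.147

Required noncentrality: δ = z_{0.05} + z_{0.15} = 1.645 + 1.036 = 2.681.
δ = d·√n ⇒ d = δ/√n = 2.681/√331 = 0.1474.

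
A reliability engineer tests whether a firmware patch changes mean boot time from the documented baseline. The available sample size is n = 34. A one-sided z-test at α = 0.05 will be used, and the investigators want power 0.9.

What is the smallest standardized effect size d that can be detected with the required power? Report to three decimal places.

Need Φ(δ − 1.645) = 0.9, so δ = 1.645 + 1.282 = 2.926.
δ = d·√n ⇒ d = δ/√n = 2.926/√34 = 0.5019.

d ≈ 0.502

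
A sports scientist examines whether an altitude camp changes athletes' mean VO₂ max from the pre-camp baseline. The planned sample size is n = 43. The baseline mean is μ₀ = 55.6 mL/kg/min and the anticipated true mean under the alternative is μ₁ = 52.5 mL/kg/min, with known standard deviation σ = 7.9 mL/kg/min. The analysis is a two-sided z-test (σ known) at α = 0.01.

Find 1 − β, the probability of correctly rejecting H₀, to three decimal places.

Power ≈ 0.499

Standardized effect: d = |μ₁ − μ₀| / σ = |52.5 − 55.6| / 7.9 = 0.3924
Noncentrality parameter: δ = d·√n = 0.3924 × √43 = 2.5732
Two-sided α = 0.01 → critical value z_{0.005} = 2.576.
Power = Φ(δ − 2.576) + Φ(−δ − 2.576) = Φ(-0.003) + Φ(-5.149) = 0.4989 + 0.0000 = 0.4989.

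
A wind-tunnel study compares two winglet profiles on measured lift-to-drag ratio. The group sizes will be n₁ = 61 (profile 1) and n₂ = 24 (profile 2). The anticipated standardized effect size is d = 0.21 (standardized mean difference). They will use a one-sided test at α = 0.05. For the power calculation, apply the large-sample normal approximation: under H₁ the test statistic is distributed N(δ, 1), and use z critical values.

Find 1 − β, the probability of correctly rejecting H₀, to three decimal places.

Power ≈ 0.220

Noncentrality parameter: δ = d / √(1/n₁ + 1/n₂) = 0.21 / √(1/61 + 1/24) = 0.8715
One-sided α = 0.05 → critical value z_{0.05} = 1.645.
Power = P(Z > 1.645 − δ) = Φ(-0.773) = 0.2197.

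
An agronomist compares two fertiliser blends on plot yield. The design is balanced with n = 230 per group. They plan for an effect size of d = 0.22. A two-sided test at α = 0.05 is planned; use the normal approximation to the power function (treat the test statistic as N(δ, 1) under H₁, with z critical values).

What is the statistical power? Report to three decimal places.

Noncentrality parameter: δ = d·√(n/2) = 0.22 × √(230/2) = 2.3592
Two-sided α = 0.05 → critical value z_{0.025} = 1.960.
Power = Φ(δ − 1.960) + Φ(−δ − 1.960) = Φ(0.399) + Φ(-4.319) = 0.6552 + 0.0000 = 0.6552.

Power ≈ 0.655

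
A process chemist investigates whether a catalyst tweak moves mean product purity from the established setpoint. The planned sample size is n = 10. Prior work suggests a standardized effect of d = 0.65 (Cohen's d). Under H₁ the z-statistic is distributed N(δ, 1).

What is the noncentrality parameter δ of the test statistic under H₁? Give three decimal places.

δ ≈ 2.055

δ = d·√n = 0.65 × √10 = 2.0555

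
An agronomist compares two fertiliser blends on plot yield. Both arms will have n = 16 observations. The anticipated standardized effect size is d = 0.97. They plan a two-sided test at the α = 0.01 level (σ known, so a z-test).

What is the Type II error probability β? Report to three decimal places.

Noncentrality parameter: δ = d·√(n/2) = 0.97 × √(16/2) = 2.7436
Two-sided α = 0.01 → critical value z_{0.005} = 2.576.
Power = Φ(δ − 2.576) + Φ(−δ − 2.576) = Φ(0.168) + Φ(-5.319) = 0.5666 + 0.0000 = 0.5666.
Type II error: β = 1 − power = 1 − 0.5666 = 0.4334.

β ≈ 0.433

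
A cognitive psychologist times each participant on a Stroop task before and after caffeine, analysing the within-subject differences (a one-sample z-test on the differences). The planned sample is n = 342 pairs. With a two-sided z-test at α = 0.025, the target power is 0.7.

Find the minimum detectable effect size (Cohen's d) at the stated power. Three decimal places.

d ≈ 0.150

Need Φ(δ − 2.241) = 0.7, so δ = 2.241 + 0.524 = 2.766.
(The second rejection-region term Φ(−δ − z_{α/2}) is negligible and dropped.)
δ = d·√n ⇒ d = δ/√n = 2.766/√342 = 0.1496.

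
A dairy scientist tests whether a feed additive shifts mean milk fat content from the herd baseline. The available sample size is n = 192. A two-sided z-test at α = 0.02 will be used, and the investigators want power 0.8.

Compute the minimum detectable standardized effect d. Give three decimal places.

d ≈ 0.229

Need Φ(δ − 2.326) = 0.8, so δ = 2.326 + 0.842 = 3.168.
(The second rejection-region term Φ(−δ − z_{α/2}) is negligible and dropped.)
δ = d·√n ⇒ d = δ/√n = 3.168/√192 = 0.2286.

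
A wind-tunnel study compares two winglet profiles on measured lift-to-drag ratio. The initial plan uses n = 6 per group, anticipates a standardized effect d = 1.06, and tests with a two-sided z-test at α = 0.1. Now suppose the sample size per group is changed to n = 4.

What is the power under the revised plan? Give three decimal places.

With n = 4 per group: δ = d·√(n/2) = 1.06 × √(4/2) = 1.4991. Critical value z_{0.05} = 1.645.
Revised power = Φ(δ − 1.645) + Φ(−δ − 1.645) = Φ(-0.146) + Φ(-3.144) = 0.4420 + 0.0008 = 0.4429.

Power ≈ 0.443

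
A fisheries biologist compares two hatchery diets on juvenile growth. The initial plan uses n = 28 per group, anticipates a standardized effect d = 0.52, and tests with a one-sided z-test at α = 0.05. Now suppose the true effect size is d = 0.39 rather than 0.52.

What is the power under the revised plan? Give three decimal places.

With d = 0.39: δ = d·√(n/2) = 0.39 × √(28/2) = 1.4592. Critical value z_{0.05} = 1.645.
Revised power = P(Z > 1.645 − δ) = Φ(-0.186) = 0.4264.

Power ≈ 0.426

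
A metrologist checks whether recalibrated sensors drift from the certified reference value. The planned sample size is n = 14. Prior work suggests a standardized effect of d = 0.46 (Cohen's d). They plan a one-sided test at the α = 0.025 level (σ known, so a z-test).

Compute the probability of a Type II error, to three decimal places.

β ≈ 0.594

Noncentrality parameter: δ = d·√n = 0.46 × √14 = 1.7212
One-sided α = 0.025 → critical value z_{0.025} = 1.960.
Power = P(Z > 1.960 − δ) = Φ(-0.239) = 0.4056.
Type II error: β = 1 − power = 1 − 0.4056 = 0.5944.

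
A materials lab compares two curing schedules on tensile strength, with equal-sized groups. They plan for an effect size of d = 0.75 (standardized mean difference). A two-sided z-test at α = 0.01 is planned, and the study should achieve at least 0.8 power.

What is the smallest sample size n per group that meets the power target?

For power 0.8 need Φ(δ − z_{0.005}) = 0.8, so δ = z_{0.005} + z_{0.20} = 2.576 + 0.842 = 3.417.
(For δ > 0 the lower-tail rejection region contributes negligibly to power, so the one-term inversion is standard.)
δ = d·√(n/2) ⇒ n = 2(δ/d)² = 2 × (3.417 / 0.75)² = 41.53.
Rounding up, n = 42 per group.

n = 42 per group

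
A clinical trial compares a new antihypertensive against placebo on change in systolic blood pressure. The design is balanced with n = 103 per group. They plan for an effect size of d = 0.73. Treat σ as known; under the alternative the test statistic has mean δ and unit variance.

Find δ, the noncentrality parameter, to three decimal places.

δ ≈ 5.239

The noncentrality parameter scales effect size by the design's sample-size factor: δ = d·√(n/2) = 0.73 × √(103/2) = 5.2387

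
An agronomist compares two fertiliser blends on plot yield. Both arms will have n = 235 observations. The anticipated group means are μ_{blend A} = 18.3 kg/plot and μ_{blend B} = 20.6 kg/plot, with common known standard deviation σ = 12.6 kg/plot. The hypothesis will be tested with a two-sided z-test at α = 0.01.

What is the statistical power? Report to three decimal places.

Standardized effect: d = |μ_{blend A} − μ_{blend B}| / σ = |18.3 − 20.6| / 12.6 = 0.1825
Noncentrality parameter: δ = d·√(n/2) = 0.1825 × √(235/2) = 1.9787
Two-sided α = 0.01 → critical value z_{0.005} = 2.576.
Power = Φ(δ − 2.576) + Φ(−δ − 2.576) = Φ(-0.597) + Φ(-4.555) = 0.2752 + 0.0000 = 0.2752.

Power ≈ 0.275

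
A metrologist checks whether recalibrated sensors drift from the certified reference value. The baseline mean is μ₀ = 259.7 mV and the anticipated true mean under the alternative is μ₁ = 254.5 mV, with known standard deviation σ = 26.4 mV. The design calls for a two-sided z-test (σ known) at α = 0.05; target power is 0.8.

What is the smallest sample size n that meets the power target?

n = 203

Standardized effect: d = |μ₁ − μ₀| / σ = |254.5 − 259.7| / 26.4 = 0.1970
For power 0.8 need Φ(δ − z_{0.025}) = 0.8, so δ = z_{0.025} + z_{0.20} = 1.960 + 0.842 = 2.802.
(For δ > 0 the lower-tail rejection region contributes negligibly to power, so the one-term inversion is standard.)
δ = d·√n ⇒ n = (δ/d)² = (2.802 / 0.1970)² = 202.31.
Rounding up, n = 203.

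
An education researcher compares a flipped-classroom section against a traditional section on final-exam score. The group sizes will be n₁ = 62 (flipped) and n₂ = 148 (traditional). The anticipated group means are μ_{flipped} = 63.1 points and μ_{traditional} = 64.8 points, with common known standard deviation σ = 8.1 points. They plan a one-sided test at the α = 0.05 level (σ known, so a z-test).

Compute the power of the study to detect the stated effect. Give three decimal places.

Standardized effect: d = |μ_{flipped} − μ_{traditional}| / σ = |63.1 − 64.8| / 8.1 = 0.2099
Noncentrality parameter: δ = d / √(1/n₁ + 1/n₂) = 0.2099 / √(1/62 + 1/148) = 1.3873
One-sided α = 0.05 → critical value z_{0.05} = 1.645.
Power = Φ(δ − 1.645) = Φ(-0.258) = 0.3984.

Power ≈ 0.398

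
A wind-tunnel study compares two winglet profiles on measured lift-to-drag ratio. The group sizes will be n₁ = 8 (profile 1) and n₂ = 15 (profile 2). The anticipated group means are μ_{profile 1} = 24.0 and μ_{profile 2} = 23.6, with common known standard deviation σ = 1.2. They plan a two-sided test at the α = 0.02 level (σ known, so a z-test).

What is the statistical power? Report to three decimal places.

Power ≈ 0.060

Standardized effect: d = |μ_{profile 1} − μ_{profile 2}| / σ = |24.0 − 23.6| / 1.2 = 0.3333
Noncentrality parameter: δ = d / √(1/n₁ + 1/n₂) = 0.3333 / √(1/8 + 1/15) = 0.7614
Two-sided α = 0.02 → critical value z_{0.01} = 2.326.
Power = Φ(δ − 2.326) + Φ(−δ − 2.326) = Φ(-1.565) + Φ(-3.088) = 0.0588 + 0.0010 = 0.0598.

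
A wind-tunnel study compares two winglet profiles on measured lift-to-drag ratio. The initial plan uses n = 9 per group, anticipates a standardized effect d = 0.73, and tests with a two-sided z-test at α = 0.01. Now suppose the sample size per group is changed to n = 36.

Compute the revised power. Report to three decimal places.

Power ≈ 0.699

With n = 36 per group: δ = d·√(n/2) = 0.73 × √(36/2) = 3.0971. Critical value z_{0.005} = 2.576.
Revised power = Φ(δ − 2.576) + Φ(−δ − 2.576) = Φ(0.521) + Φ(-5.673) = 0.6989 + 0.0000 = 0.6989.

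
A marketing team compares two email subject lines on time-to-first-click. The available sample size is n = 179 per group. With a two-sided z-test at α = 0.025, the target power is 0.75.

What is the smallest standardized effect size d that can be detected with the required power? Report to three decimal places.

Need Φ(δ − 2.241) = 0.75, so δ = 2.241 + 0.674 = 2.916.
(The second rejection-region term Φ(−δ − z_{α/2}) is negligible and dropped.)
δ = d·√(n/2) ⇒ d = δ/√(n/2) = 2.916/√(179/2) = 0.3082.

d ≈ 0.308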